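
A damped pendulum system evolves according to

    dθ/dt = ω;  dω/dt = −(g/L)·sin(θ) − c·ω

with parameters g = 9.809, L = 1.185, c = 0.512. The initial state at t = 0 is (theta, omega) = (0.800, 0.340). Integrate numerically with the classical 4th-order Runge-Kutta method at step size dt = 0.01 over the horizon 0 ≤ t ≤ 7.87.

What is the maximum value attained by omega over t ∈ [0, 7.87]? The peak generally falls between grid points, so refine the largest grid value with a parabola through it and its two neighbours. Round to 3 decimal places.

max omega = 1.490

t=0.000: state=(0.800, 0.340)
step 1 (dt=0.01): k1=(0.340, -6.112), k2=(0.309, -6.106), k3=(0.309, -6.105), k4=(0.279, -6.099); state += dt/6·(k1+2k2+2k3+k4)
t=0.010: state=(0.803, 0.279)
t=0.020: state=(0.806, 0.218)
t=0.030: state=(0.807, 0.157)
continuing one RK4 step at a time; state shown every 50 steps (Δt=0.5):
t=0.500: state=(0.315, -1.900)
t=1.000: state=(-0.516, -0.893)
t=1.500: state=(-0.399, 1.196)
t=2.000: state=(0.283, 1.055)
t=2.500: state=(0.386, -0.634)
t=3.000: state=(-0.114, -0.996)
t=3.500: state=(-0.328, 0.230)
t=4.000: state=(0.003, 0.833)
t=4.500: state=(0.254, 0.034)
t=5.000: state=(0.062, -0.636)
t=5.500: state=(-0.181, -0.185)
t=6.000: state=(-0.093, 0.447)
t=6.500: state=(0.117, 0.254)
t=7.000: state=(0.101, -0.283)
t=7.500: state=(-0.066, -0.266)
t=7.870: state=(-0.108, 0.052)
largest grid value and its neighbours: omega(1.710)=1.48918, omega(1.720)=1.48981, omega(1.730)=1.48921
parabola through these three points peaks at t≈1.720 with omega≈1.48981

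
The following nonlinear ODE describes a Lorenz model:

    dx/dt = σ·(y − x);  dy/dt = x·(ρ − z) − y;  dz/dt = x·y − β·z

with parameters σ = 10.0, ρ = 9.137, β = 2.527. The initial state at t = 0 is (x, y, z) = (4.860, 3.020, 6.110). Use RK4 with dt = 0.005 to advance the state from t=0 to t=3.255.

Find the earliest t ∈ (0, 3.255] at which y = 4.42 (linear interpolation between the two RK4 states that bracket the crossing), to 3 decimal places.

t=0.000: state=(4.860, 3.020, 6.110)
step 1 (dt=0.005): k1=(-18.400, 11.691, -0.763), k2=(-17.648, 11.532, -0.756), k3=(-17.671, 11.538, -0.752), k4=(-16.940, 11.384, -0.745); state += dt/6·(k1+2k2+2k3+k4)
t=0.005: state=(4.772, 3.078, 6.106)
t=0.010: state=(4.690, 3.134, 6.103)
t=0.015: state=(4.616, 3.189, 6.099)
t=0.150: state=(4.122, 4.390, 6.172)
next step: t=0.155: state=(4.136, 4.429, 6.185) — y has crossed 4.42
linear interpolation between t=0.150 (4.39004) and t=0.155 (4.42908) → t≈0.154

t = 0.154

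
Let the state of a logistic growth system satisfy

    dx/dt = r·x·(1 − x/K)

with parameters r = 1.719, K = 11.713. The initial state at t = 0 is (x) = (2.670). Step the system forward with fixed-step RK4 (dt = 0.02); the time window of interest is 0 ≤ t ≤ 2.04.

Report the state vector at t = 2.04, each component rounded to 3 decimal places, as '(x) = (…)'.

t=0.000: state=(2.670)
step 1 (dt=0.02): k1=(3.543), k2=(3.576), k3=(3.577), k4=(3.610); state += dt/6·(k1+2k2+2k3+k4)
t=0.020: state=(2.742)
t=0.040: state=(2.814)
t=0.060: state=(2.889)
continuing one RK4 step at a time; state shown every 5 steps (Δt=0.1):
t=0.100: state=(3.041)
t=0.200: state=(3.443)
t=0.300: state=(3.876)
t=0.400: state=(4.334)
t=0.500: state=(4.812)
t=0.600: state=(5.306)
t=0.700: state=(5.808)
t=0.800: state=(6.310)
t=0.900: state=(6.806)
t=1.000: state=(7.288)
t=1.100: state=(7.751)
t=1.200: state=(8.188)
t=1.300: state=(8.597)
t=1.400: state=(8.974)
t=1.500: state=(9.318)
t=1.600: state=(9.629)
t=1.700: state=(9.907)
t=1.800: state=(10.155)
t=1.900: state=(10.373)
t=2.000: state=(10.564)
t=2.040: state=(10.633)

(x) = (10.633)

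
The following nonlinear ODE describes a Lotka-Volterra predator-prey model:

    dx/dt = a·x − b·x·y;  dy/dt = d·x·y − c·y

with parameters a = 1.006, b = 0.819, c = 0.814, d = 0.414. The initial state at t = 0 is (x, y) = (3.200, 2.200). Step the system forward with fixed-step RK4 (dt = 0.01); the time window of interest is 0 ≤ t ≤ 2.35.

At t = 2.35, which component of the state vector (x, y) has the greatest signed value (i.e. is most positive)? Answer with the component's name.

t=0.000: state=(3.200, 2.200)
step 1 (dt=0.01): k1=(-2.547, 1.124), k2=(-2.551, 1.115), k3=(-2.551, 1.115), k4=(-2.555, 1.106); state += dt/6·(k1+2k2+2k3+k4)
t=0.010: state=(3.174, 2.211)
t=0.020: state=(3.149, 2.222)
t=0.030: state=(3.123, 2.233)
continuing one RK4 step at a time; state shown every 10 steps (Δt=0.1):
t=0.100: state=(2.942, 2.303)
t=0.200: state=(2.685, 2.385)
t=0.300: state=(2.436, 2.445)
t=0.400: state=(2.201, 2.480)
t=0.500: state=(1.986, 2.493)
t=0.600: state=(1.791, 2.485)
t=0.700: state=(1.617, 2.458)
t=0.800: state=(1.465, 2.415)
t=0.900: state=(1.332, 2.359)
t=1.000: state=(1.217, 2.292)
t=1.100: state=(1.119, 2.217)
t=1.200: state=(1.035, 2.137)
t=1.300: state=(0.964, 2.053)
t=1.400: state=(0.905, 1.967)
t=1.500: state=(0.855, 1.881)
t=1.600: state=(0.813, 1.795)
t=1.700: state=(0.779, 1.710)
t=1.800: state=(0.751, 1.627)
t=1.900: state=(0.730, 1.546)
t=2.000: state=(0.713, 1.468)
t=2.100: state=(0.701, 1.394)
t=2.200: state=(0.694, 1.322)
t=2.300: state=(0.691, 1.255)
t=2.350: state=(0.690, 1.222)
compare at T: x=0.690, y=1.222

largest component: y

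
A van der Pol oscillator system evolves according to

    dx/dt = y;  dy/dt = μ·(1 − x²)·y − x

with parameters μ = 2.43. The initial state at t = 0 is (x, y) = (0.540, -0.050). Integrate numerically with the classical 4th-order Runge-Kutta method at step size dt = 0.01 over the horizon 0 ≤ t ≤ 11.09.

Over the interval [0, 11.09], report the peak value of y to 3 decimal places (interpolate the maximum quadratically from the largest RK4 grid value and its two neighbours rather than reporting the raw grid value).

t=0.000: state=(0.540, -0.050)
step 1 (dt=0.01): k1=(-0.050, -0.626), k2=(-0.053, -0.631), k3=(-0.053, -0.631), k4=(-0.056, -0.636); state += dt/6·(k1+2k2+2k3+k4)
t=0.010: state=(0.539, -0.056)
t=0.020: state=(0.539, -0.063)
t=0.030: state=(0.538, -0.069)
continuing one RK4 step at a time; state shown every 50 steps (Δt=0.5):
t=0.500: state=(0.410, -0.542)
t=1.000: state=(-0.144, -1.925)
t=1.500: state=(-1.466, -2.195)
t=2.000: state=(-1.816, 0.119)
t=2.500: state=(-1.684, 0.338)
t=3.000: state=(-1.494, 0.427)
t=3.500: state=(-1.246, 0.585)
t=4.000: state=(-0.869, 1.003)
t=4.500: state=(-0.040, 2.748)
t=5.000: state=(1.771, 2.212)
t=5.500: state=(2.000, -0.200)
t=6.000: state=(1.869, -0.294)
t=6.500: state=(1.711, -0.341)
t=7.000: state=(1.523, -0.415)
t=7.500: state=(1.285, -0.555)
t=8.000: state=(0.935, -0.911)
t=8.500: state=(0.215, -2.321)
t=9.000: state=(-1.586, -3.150)
t=9.500: state=(-2.013, 0.152)
t=10.000: state=(-1.889, 0.288)
t=10.500: state=(-1.734, 0.334)
t=11.000: state=(-1.552, 0.402)
t=11.090: state=(-1.515, 0.419)
largest grid value and its neighbours: y(4.760)=4.34265, y(4.770)=4.34729, y(4.780)=4.34274
parabola through these three points peaks at t≈4.770 with y≈4.34729

max y = 4.347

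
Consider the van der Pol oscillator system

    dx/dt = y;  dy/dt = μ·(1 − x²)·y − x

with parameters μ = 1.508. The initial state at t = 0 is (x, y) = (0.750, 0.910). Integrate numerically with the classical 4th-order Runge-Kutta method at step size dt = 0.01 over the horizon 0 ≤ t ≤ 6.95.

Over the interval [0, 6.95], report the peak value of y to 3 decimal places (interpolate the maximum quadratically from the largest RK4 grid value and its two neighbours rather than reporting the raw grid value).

t=0.000: state=(0.750, 0.910)
step 1 (dt=0.01): k1=(0.910, -0.150), k2=(0.909, -0.164), k3=(0.909, -0.164), k4=(0.908, -0.179); state += dt/6·(k1+2k2+2k3+k4)
t=0.010: state=(0.759, 0.908)
t=0.020: state=(0.768, 0.906)
t=0.030: state=(0.777, 0.904)
continuing one RK4 step at a time; state shown every 25 steps (Δt=0.25):
t=0.250: state=(0.965, 0.780)
t=0.500: state=(1.126, 0.493)
t=0.750: state=(1.207, 0.155)
t=1.000: state=(1.207, -0.148)
t=1.250: state=(1.138, -0.403)
t=1.500: state=(1.007, -0.642)
t=1.750: state=(0.813, -0.921)
t=2.000: state=(0.537, -1.315)
t=2.250: state=(0.137, -1.929)
t=2.500: state=(-0.445, -2.728)
t=2.750: state=(-1.173, -2.857)
t=3.000: state=(-1.738, -1.510)
t=3.250: state=(-1.946, -0.292)
t=3.500: state=(-1.947, 0.200)
t=3.750: state=(-1.871, 0.377)
t=4.000: state=(-1.765, 0.464)
t=4.250: state=(-1.641, 0.533)
t=4.500: state=(-1.498, 0.611)
t=4.750: state=(-1.333, 0.715)
t=5.000: state=(-1.137, 0.868)
t=5.250: state=(-0.892, 1.110)
t=5.500: state=(-0.568, 1.519)
t=5.750: state=(-0.109, 2.208)
t=6.000: state=(0.554, 3.070)
t=6.250: state=(1.340, 2.894)
t=6.500: state=(1.864, 1.230)
t=6.750: state=(2.012, 0.123)
t=6.950: state=(1.998, -0.214)
largest grid value and its neighbours: y(6.100)=3.23045, y(6.110)=3.23194, y(6.120)=3.23027
parabola through these three points peaks at t≈6.110 with y≈3.23195

max y = 3.232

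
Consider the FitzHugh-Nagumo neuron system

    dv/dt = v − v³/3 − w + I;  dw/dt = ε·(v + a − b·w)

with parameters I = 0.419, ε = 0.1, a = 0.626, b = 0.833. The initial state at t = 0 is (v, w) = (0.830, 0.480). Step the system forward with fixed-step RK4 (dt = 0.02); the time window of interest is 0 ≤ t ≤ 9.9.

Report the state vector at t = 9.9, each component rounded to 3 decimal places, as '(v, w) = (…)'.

(v, w) = (-0.591, 1.274)

t=0.000: state=(0.830, 0.480)
step 1 (dt=0.02): k1=(0.578, 0.106), k2=(0.579, 0.106), k3=(0.579, 0.106), k4=(0.580, 0.107); state += dt/6·(k1+2k2+2k3+k4)
t=0.020: state=(0.842, 0.482)
t=0.040: state=(0.853, 0.484)
t=0.060: state=(0.865, 0.486)
continuing one RK4 step at a time; state shown every 25 steps (Δt=0.5):
t=0.500: state=(1.115, 0.539)
t=1.000: state=(1.339, 0.608)
t=1.500: state=(1.463, 0.683)
t=2.000: state=(1.506, 0.759)
t=2.500: state=(1.501, 0.832)
t=3.000: state=(1.472, 0.902)
t=3.500: state=(1.430, 0.967)
t=4.000: state=(1.381, 1.027)
t=4.500: state=(1.326, 1.082)
t=5.000: state=(1.267, 1.132)
t=5.500: state=(1.202, 1.177)
t=6.000: state=(1.131, 1.217)
t=6.500: state=(1.052, 1.251)
t=7.000: state=(0.962, 1.280)
t=7.500: state=(0.854, 1.303)
t=8.000: state=(0.720, 1.319)
t=8.500: state=(0.542, 1.327)
t=9.000: state=(0.285, 1.324)
t=9.500: state=(-0.114, 1.306)
t=9.900: state=(-0.591, 1.274)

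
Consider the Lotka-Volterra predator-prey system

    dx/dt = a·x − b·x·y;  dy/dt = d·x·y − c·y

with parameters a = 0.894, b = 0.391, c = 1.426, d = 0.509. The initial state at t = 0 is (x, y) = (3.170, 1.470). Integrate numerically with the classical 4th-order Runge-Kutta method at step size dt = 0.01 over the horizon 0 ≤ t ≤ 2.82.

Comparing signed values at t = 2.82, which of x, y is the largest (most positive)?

largest component: y

t=0.000: state=(3.170, 1.470)
step 1 (dt=0.01): k1=(1.012, 0.276), k2=(1.012, 0.280), k3=(1.012, 0.280), k4=(1.012, 0.284); state += dt/6·(k1+2k2+2k3+k4)
t=0.010: state=(3.180, 1.473)
t=0.020: state=(3.190, 1.476)
t=0.030: state=(3.200, 1.479)
continuing one RK4 step at a time; state shown every 10 steps (Δt=0.1):
t=0.100: state=(3.271, 1.502)
t=0.200: state=(3.370, 1.542)
t=0.300: state=(3.467, 1.591)
t=0.400: state=(3.558, 1.650)
t=0.500: state=(3.643, 1.718)
t=0.600: state=(3.719, 1.797)
t=0.700: state=(3.785, 1.886)
t=0.800: state=(3.837, 1.986)
t=0.900: state=(3.874, 2.095)
t=1.000: state=(3.894, 2.214)
t=1.100: state=(3.896, 2.341)
t=1.200: state=(3.877, 2.474)
t=1.300: state=(3.839, 2.611)
t=1.400: state=(3.780, 2.749)
t=1.500: state=(3.703, 2.884)
t=1.600: state=(3.608, 3.012)
t=1.700: state=(3.499, 3.130)
t=1.800: state=(3.378, 3.233)
t=1.900: state=(3.250, 3.319)
t=2.000: state=(3.117, 3.384)
t=2.100: state=(2.983, 3.427)
t=2.200: state=(2.852, 3.447)
t=2.300: state=(2.725, 3.445)
t=2.400: state=(2.606, 3.421)
t=2.500: state=(2.495, 3.377)
t=2.600: state=(2.393, 3.316)
t=2.700: state=(2.302, 3.240)
t=2.800: state=(2.222, 3.152)
t=2.820: state=(2.207, 3.134)
compare at T: x=2.207, y=3.134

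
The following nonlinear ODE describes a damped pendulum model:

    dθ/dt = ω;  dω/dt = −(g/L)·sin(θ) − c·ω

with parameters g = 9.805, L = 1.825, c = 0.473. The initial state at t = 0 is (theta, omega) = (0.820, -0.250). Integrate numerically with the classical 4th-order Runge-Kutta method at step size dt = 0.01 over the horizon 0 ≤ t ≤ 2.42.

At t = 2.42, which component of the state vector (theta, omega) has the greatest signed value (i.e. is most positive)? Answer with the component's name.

t=0.000: state=(0.820, -0.250)
step 1 (dt=0.01): k1=(-0.250, -3.810), k2=(-0.269, -3.796), k3=(-0.269, -3.796), k4=(-0.288, -3.782); state += dt/6·(k1+2k2+2k3+k4)
t=0.010: state=(0.817, -0.288)
t=0.020: state=(0.814, -0.326)
t=0.030: state=(0.811, -0.363)
continuing one RK4 step at a time; state shown every 10 steps (Δt=0.1):
t=0.100: state=(0.776, -0.615)
t=0.200: state=(0.698, -0.940)
t=0.300: state=(0.590, -1.213)
t=0.400: state=(0.458, -1.420)
t=0.500: state=(0.309, -1.550)
t=0.600: state=(0.151, -1.598)
t=0.700: state=(-0.008, -1.561)
t=0.800: state=(-0.159, -1.444)
t=0.900: state=(-0.295, -1.259)
t=1.000: state=(-0.409, -1.019)
t=1.100: state=(-0.497, -0.741)
t=1.200: state=(-0.556, -0.442)
t=1.300: state=(-0.585, -0.136)
t=1.400: state=(-0.584, 0.160)
t=1.500: state=(-0.554, 0.437)
t=1.600: state=(-0.498, 0.681)
t=1.700: state=(-0.419, 0.882)
t=1.800: state=(-0.323, 1.032)
t=1.900: state=(-0.215, 1.124)
t=2.000: state=(-0.100, 1.154)
t=2.100: state=(0.014, 1.123)
t=2.200: state=(0.122, 1.035)
t=2.300: state=(0.219, 0.897)
t=2.400: state=(0.300, 0.720)
t=2.420: state=(0.314, 0.680)
compare at T: theta=0.314, omega=0.680

largest component: omega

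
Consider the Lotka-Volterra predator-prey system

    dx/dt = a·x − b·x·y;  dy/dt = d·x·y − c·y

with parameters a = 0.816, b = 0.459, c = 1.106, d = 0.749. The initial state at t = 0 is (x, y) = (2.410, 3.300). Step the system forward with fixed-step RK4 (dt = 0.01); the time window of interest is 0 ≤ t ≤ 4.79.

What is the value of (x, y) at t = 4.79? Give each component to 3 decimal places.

(x, y) = (1.600, 0.598)

t=0.000: state=(2.410, 3.300)
step 1 (dt=0.01): k1=(-1.684, 2.307), k2=(-1.691, 2.294), k3=(-1.691, 2.294), k4=(-1.697, 2.281); state += dt/6·(k1+2k2+2k3+k4)
t=0.010: state=(2.393, 3.323)
t=0.020: state=(2.376, 3.346)
t=0.030: state=(2.359, 3.368)
continuing one RK4 step at a time; state shown every 20 steps (Δt=0.2):
t=0.200: state=(2.056, 3.697)
t=0.400: state=(1.703, 3.926)
t=0.600: state=(1.394, 3.965)
t=0.800: state=(1.146, 3.841)
t=1.000: state=(0.958, 3.602)
t=1.200: state=(0.821, 3.297)
t=1.400: state=(0.725, 2.966)
t=1.600: state=(0.660, 2.636)
t=1.800: state=(0.619, 2.325)
t=2.000: state=(0.597, 2.041)
t=2.200: state=(0.589, 1.787)
t=2.400: state=(0.595, 1.565)
t=2.600: state=(0.612, 1.373)
t=2.800: state=(0.640, 1.209)
t=3.000: state=(0.679, 1.070)
t=3.200: state=(0.729, 0.952)
t=3.400: state=(0.790, 0.855)
t=3.600: state=(0.863, 0.776)
t=3.800: state=(0.949, 0.712)
t=4.000: state=(1.049, 0.663)
t=4.200: state=(1.164, 0.627)
t=4.400: state=(1.295, 0.604)
t=4.600: state=(1.443, 0.594)
t=4.790: state=(1.600, 0.598)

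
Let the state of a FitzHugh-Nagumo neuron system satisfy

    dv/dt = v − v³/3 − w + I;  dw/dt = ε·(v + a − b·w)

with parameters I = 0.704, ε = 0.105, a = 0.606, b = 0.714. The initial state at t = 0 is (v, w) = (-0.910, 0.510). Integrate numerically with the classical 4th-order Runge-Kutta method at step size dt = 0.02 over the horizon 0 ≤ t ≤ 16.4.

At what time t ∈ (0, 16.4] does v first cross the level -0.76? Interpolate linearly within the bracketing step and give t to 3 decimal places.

t=0.000: state=(-0.910, 0.510)
step 1 (dt=0.02): k1=(-0.465, -0.070), k2=(-0.465, -0.071), k3=(-0.465, -0.071), k4=(-0.465, -0.071); state += dt/6·(k1+2k2+2k3+k4)
t=0.020: state=(-0.919, 0.509)
t=0.040: state=(-0.929, 0.507)
t=0.060: state=(-0.938, 0.506)
continuing one RK4 step at a time; state shown every 50 steps (Δt=1):
t=1.000: state=(-1.309, 0.420)
t=2.000: state=(-1.452, 0.309)
t=3.000: state=(-1.435, 0.202)
t=4.000: state=(-1.366, 0.106)
t=5.000: state=(-1.277, 0.026)
t=6.000: state=(-1.176, -0.038)
t=7.000: state=(-1.058, -0.087)
t=8.000: state=(-0.914, -0.120)
t=8.800: state=(-0.762, -0.132)
next step: t=8.820: state=(-0.758, -0.132) — v has crossed -0.76
linear interpolation between t=8.800 (-0.76240) and t=8.820 (-0.75796) → t≈8.811

t = 8.811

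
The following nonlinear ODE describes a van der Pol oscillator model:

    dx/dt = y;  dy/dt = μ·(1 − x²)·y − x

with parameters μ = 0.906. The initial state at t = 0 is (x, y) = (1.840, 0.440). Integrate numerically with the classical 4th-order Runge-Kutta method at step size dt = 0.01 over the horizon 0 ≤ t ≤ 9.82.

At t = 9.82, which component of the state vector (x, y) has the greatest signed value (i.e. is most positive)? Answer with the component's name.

largest component: y

t=0.000: state=(1.840, 0.440)
step 1 (dt=0.01): k1=(0.440, -2.791), k2=(0.426, -2.766), k3=(0.426, -2.766), k4=(0.412, -2.741); state += dt/6·(k1+2k2+2k3+k4)
t=0.010: state=(1.844, 0.412)
t=0.020: state=(1.848, 0.385)
t=0.030: state=(1.852, 0.359)
continuing one RK4 step at a time; state shown every 50 steps (Δt=0.5):
t=0.500: state=(1.806, -0.419)
t=1.000: state=(1.502, -0.772)
t=1.500: state=(1.030, -1.147)
t=2.000: state=(0.303, -1.831)
t=2.500: state=(-0.831, -2.562)
t=3.000: state=(-1.834, -1.081)
t=3.500: state=(-1.980, 0.248)
t=4.000: state=(-1.740, 0.650)
t=4.500: state=(-1.347, 0.931)
t=5.000: state=(-0.779, 1.391)
t=5.500: state=(0.114, 2.242)
t=6.000: state=(1.347, 2.258)
t=6.500: state=(1.985, 0.336)
t=7.000: state=(1.910, -0.464)
t=7.500: state=(1.599, -0.759)
t=8.000: state=(1.145, -1.082)
t=8.500: state=(0.470, -1.688)
t=9.000: state=(-0.600, -2.547)
t=9.500: state=(-1.728, -1.471)
t=9.820: state=(-1.992, -0.275)
compare at T: x=-1.992, y=-0.275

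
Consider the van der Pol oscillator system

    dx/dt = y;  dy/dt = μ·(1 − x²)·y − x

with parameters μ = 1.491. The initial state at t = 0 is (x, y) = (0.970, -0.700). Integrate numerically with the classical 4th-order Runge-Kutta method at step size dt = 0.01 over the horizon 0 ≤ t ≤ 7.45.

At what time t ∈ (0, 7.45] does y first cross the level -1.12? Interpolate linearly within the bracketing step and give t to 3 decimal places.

t = 0.334

t=0.000: state=(0.970, -0.700)
step 1 (dt=0.01): k1=(-0.700, -1.032), k2=(-0.705, -1.036), k3=(-0.705, -1.036), k4=(-0.710, -1.040); state += dt/6·(k1+2k2+2k3+k4)
t=0.010: state=(0.963, -0.710)
t=0.020: state=(0.956, -0.721)
t=0.030: state=(0.949, -0.731)
continuing one RK4 step at a time; state shown every 25 steps (Δt=0.25):
t=0.250: state=(0.760, -0.996)
t=0.330: state=(0.676, -1.114)
next step: t=0.340: state=(0.664, -1.130) — y has crossed -1.12
linear interpolation between t=0.330 (-1.11384) and t=0.340 (-1.12976) → t≈0.334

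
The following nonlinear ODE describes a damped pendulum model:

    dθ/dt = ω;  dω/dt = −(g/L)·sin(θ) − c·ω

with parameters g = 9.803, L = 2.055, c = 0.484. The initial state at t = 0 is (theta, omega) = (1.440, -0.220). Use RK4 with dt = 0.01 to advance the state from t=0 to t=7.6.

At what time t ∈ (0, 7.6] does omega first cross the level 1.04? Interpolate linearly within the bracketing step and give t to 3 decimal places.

t=0.000: state=(1.440, -0.220)
step 1 (dt=0.01): k1=(-0.220, -4.623), k2=(-0.243, -4.611), k3=(-0.243, -4.611), k4=(-0.266, -4.599); state += dt/6·(k1+2k2+2k3+k4)
t=0.010: state=(1.438, -0.266)
t=0.020: state=(1.435, -0.312)
t=0.030: state=(1.431, -0.358)
continuing one RK4 step at a time; state shown every 25 steps (Δt=0.25):
t=0.250: state=(1.247, -1.292)
t=0.500: state=(0.815, -2.108)
t=0.750: state=(0.235, -2.424)
t=1.000: state=(-0.341, -2.074)
t=1.250: state=(-0.761, -1.234)
t=1.500: state=(-0.944, -0.232)
t=1.750: state=(-0.883, 0.696)
t=1.860: state=(-0.787, 1.040)
next step: t=1.870: state=(-0.777, 1.068) — omega has crossed 1.04
linear interpolation between t=1.860 (1.03999) and t=1.870 (1.06850) → t≈1.860

t = 1.860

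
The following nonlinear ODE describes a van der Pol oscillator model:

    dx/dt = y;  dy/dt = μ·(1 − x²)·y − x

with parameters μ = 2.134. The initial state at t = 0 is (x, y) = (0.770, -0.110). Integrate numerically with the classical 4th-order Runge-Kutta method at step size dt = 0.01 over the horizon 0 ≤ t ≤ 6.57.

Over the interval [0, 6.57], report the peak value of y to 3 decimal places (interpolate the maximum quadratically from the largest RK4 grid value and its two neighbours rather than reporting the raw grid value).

max y = 3.981

t=0.000: state=(0.770, -0.110)
step 1 (dt=0.01): k1=(-0.110, -0.866), k2=(-0.114, -0.869), k3=(-0.114, -0.869), k4=(-0.119, -0.872); state += dt/6·(k1+2k2+2k3+k4)
t=0.010: state=(0.769, -0.119)
t=0.020: state=(0.768, -0.127)
t=0.030: state=(0.766, -0.136)
continuing one RK4 step at a time; state shown every 25 steps (Δt=0.25):
t=0.250: state=(0.713, -0.351)
t=0.500: state=(0.588, -0.669)
t=0.750: state=(0.365, -1.157)
t=1.000: state=(-0.019, -1.989)
t=1.250: state=(-0.656, -3.069)
t=1.500: state=(-1.421, -2.600)
t=1.750: state=(-1.829, -0.745)
t=2.000: state=(-1.893, 0.063)
t=2.250: state=(-1.845, 0.276)
t=2.500: state=(-1.766, 0.347)
t=2.750: state=(-1.674, 0.391)
t=3.000: state=(-1.570, 0.437)
t=3.250: state=(-1.454, 0.496)
t=3.500: state=(-1.321, 0.579)
t=3.750: state=(-1.161, 0.705)
t=4.000: state=(-0.961, 0.917)
t=4.250: state=(-0.688, 1.307)
t=4.500: state=(-0.274, 2.098)
t=4.750: state=(0.416, 3.495)
t=5.000: state=(1.370, 3.530)
t=5.250: state=(1.932, 1.004)
t=5.500: state=(2.020, -0.044)
t=5.750: state=(1.976, -0.259)
t=6.000: state=(1.903, -0.315)
t=6.250: state=(1.820, -0.345)
t=6.500: state=(1.730, -0.376)
t=6.570: state=(1.703, -0.385)
largest grid value and its neighbours: y(4.880)=3.97847, y(4.890)=3.98080, y(4.900)=3.97633
parabola through these three points peaks at t≈4.888 with y≈3.98089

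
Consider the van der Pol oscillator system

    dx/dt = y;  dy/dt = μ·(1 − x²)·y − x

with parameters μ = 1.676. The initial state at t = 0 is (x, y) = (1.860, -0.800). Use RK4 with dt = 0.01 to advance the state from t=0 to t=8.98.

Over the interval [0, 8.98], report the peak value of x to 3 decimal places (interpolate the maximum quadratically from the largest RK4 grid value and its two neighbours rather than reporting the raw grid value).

max x = 2.017

t=0.000: state=(1.860, -0.800)
step 1 (dt=0.01): k1=(-0.800, 1.438), k2=(-0.793, 1.392), k3=(-0.793, 1.394), k4=(-0.786, 1.350); state += dt/6·(k1+2k2+2k3+k4)
t=0.010: state=(1.852, -0.786)
t=0.020: state=(1.844, -0.773)
t=0.030: state=(1.837, -0.761)
continuing one RK4 step at a time; state shown every 50 steps (Δt=0.5):
t=0.500: state=(1.535, -0.616)
t=1.000: state=(1.191, -0.801)
t=1.500: state=(0.674, -1.373)
t=2.000: state=(-0.374, -3.038)
t=2.500: state=(-1.827, -1.512)
t=3.000: state=(-1.996, 0.233)
t=3.500: state=(-1.822, 0.418)
t=4.000: state=(-1.588, 0.523)
t=4.500: state=(-1.287, 0.703)
t=5.000: state=(-0.846, 1.131)
t=5.500: state=(-0.015, 2.428)
t=6.000: state=(1.525, 2.660)
t=6.500: state=(2.016, -0.057)
t=7.000: state=(1.877, -0.388)
t=7.500: state=(1.658, -0.490)
t=8.000: state=(1.379, -0.640)
t=8.500: state=(0.990, -0.967)
t=8.980: state=(0.351, -1.859)
largest grid value and its neighbours: x(6.460)=2.01706, x(6.470)=2.01714, x(6.480)=2.01703
parabola through these three points peaks at t≈6.469 with x≈2.01714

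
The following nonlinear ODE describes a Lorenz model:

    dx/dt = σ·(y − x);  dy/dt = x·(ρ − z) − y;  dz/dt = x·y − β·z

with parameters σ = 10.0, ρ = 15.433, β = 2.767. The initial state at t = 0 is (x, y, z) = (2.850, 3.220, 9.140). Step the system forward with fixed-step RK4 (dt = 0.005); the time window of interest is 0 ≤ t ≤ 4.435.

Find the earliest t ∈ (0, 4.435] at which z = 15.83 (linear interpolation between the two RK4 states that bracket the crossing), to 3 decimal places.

t = 0.373

t=0.000: state=(2.850, 3.220, 9.140)
step 1 (dt=0.005): k1=(3.700, 14.715, -16.113), k2=(3.975, 14.852, -15.867), k3=(3.972, 14.854, -15.865), k4=(4.244, 14.993, -15.617); state += dt/6·(k1+2k2+2k3+k4)
t=0.005: state=(2.870, 3.294, 9.061)
t=0.010: state=(2.892, 3.370, 8.984)
t=0.015: state=(2.918, 3.447, 8.910)
continuing one RK4 step at a time; state shown every 40 steps (Δt=0.2):
t=0.200: state=(5.477, 7.659, 8.705)
t=0.370: state=(9.214, 10.465, 15.662)
next step: t=0.375: state=(9.274, 10.396, 15.925) — z has crossed 15.83
linear interpolation between t=0.370 (15.66176) and t=0.375 (15.92542) → t≈0.373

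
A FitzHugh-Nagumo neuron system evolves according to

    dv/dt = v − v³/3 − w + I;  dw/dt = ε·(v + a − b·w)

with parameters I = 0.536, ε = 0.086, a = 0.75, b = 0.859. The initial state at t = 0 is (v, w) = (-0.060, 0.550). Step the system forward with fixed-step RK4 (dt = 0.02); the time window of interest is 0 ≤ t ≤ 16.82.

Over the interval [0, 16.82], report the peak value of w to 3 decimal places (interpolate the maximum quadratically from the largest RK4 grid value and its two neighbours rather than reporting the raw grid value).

t=0.000: state=(-0.060, 0.550)
step 1 (dt=0.02): k1=(-0.074, 0.019), k2=(-0.075, 0.019), k3=(-0.075, 0.019), k4=(-0.076, 0.019); state += dt/6·(k1+2k2+2k3+k4)
t=0.020: state=(-0.061, 0.550)
t=0.040: state=(-0.063, 0.551)
t=0.060: state=(-0.065, 0.551)
continuing one RK4 step at a time; state shown every 50 steps (Δt=1):
t=1.000: state=(-0.197, 0.563)
t=2.000: state=(-0.558, 0.556)
t=3.000: state=(-1.176, 0.507)
t=4.000: state=(-1.564, 0.416)
t=5.000: state=(-1.618, 0.316)
t=6.000: state=(-1.581, 0.222)
t=7.000: state=(-1.527, 0.140)
t=8.000: state=(-1.470, 0.068)
t=9.000: state=(-1.413, 0.006)
t=10.000: state=(-1.355, -0.047)
t=11.000: state=(-1.297, -0.092)
t=12.000: state=(-1.239, -0.128)
t=13.000: state=(-1.179, -0.157)
t=14.000: state=(-1.118, -0.179)
t=15.000: state=(-1.054, -0.194)
t=16.000: state=(-0.985, -0.202)
t=16.820: state=(-0.923, -0.204)
largest grid value and its neighbours: w(1.240)=0.56409, w(1.260)=0.56410, w(1.280)=0.56410
parabola through these three points peaks at t≈1.268 with w≈0.56410

max w = 0.564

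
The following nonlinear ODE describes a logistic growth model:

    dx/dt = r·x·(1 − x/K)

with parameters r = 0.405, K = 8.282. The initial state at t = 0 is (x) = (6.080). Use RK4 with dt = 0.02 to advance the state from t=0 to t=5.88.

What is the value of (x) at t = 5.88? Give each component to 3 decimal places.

t=0.000: state=(6.080)
step 1 (dt=0.02): k1=(0.655), k2=(0.653), k3=(0.653), k4=(0.652); state += dt/6·(k1+2k2+2k3+k4)
t=0.020: state=(6.093)
t=0.040: state=(6.106)
t=0.060: state=(6.119)
continuing one RK4 step at a time; state shown every 10 steps (Δt=0.2):
t=0.200: state=(6.208)
t=0.400: state=(6.332)
t=0.600: state=(6.450)
t=0.800: state=(6.563)
t=1.000: state=(6.671)
t=1.200: state=(6.773)
t=1.400: state=(6.871)
t=1.600: state=(6.963)
t=1.800: state=(7.050)
t=2.000: state=(7.133)
t=2.200: state=(7.211)
t=2.400: state=(7.284)
t=2.600: state=(7.353)
t=2.800: state=(7.418)
t=3.000: state=(7.478)
t=3.200: state=(7.535)
t=3.400: state=(7.589)
t=3.600: state=(7.638)
t=3.800: state=(7.685)
t=4.000: state=(7.728)
t=4.200: state=(7.769)
t=4.400: state=(7.806)
t=4.600: state=(7.841)
t=4.800: state=(7.874)
t=5.000: state=(7.904)
t=5.200: state=(7.932)
t=5.400: state=(7.958)
t=5.600: state=(7.983)
t=5.800: state=(8.005)
t=5.880: state=(8.014)

(x) = (8.014)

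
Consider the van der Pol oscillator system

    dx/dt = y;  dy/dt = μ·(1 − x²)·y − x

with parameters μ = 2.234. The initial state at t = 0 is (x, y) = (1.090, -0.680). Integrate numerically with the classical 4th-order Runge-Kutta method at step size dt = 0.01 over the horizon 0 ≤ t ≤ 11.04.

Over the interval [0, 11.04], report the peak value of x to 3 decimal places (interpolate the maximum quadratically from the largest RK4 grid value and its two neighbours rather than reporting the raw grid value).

t=0.000: state=(1.090, -0.680)
step 1 (dt=0.01): k1=(-0.680, -0.804), k2=(-0.684, -0.810), k3=(-0.684, -0.811), k4=(-0.688, -0.817); state += dt/6·(k1+2k2+2k3+k4)
t=0.010: state=(1.083, -0.688)
t=0.020: state=(1.076, -0.696)
t=0.030: state=(1.069, -0.705)
continuing one RK4 step at a time; state shown every 50 steps (Δt=0.5):
t=0.500: state=(0.605, -1.402)
t=1.000: state=(-0.628, -3.855)
t=1.500: state=(-1.978, -0.554)
t=2.000: state=(-1.952, 0.273)
t=2.500: state=(-1.796, 0.339)
t=3.000: state=(-1.611, 0.405)
t=3.500: state=(-1.383, 0.521)
t=4.000: state=(-1.068, 0.780)
t=4.500: state=(-0.514, 1.623)
t=5.000: state=(0.906, 4.101)
t=5.500: state=(2.012, 0.231)
t=6.000: state=(1.938, -0.286)
t=6.500: state=(1.780, -0.345)
t=7.000: state=(1.591, -0.414)
t=7.500: state=(1.357, -0.537)
t=8.000: state=(1.029, -0.822)
t=8.500: state=(0.431, -1.790)
t=9.000: state=(-1.106, -4.044)
t=9.500: state=(-2.020, -0.081)
t=10.000: state=(-1.924, 0.294)
t=10.500: state=(-1.763, 0.350)
t=11.000: state=(-1.571, 0.422)
t=11.040: state=(-1.554, 0.430)
largest grid value and its neighbours: x(5.570)=2.02106, x(5.580)=2.02126, x(5.590)=2.02125
parabola through these three points peaks at t≈5.584 with x≈2.02128

max x = 2.021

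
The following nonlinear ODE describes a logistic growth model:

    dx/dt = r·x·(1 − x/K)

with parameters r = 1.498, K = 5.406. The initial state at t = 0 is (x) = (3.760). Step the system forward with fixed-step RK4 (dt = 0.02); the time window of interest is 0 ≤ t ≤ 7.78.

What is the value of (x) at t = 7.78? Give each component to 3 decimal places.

(x) = (5.406)

t=0.000: state=(3.760)
step 1 (dt=0.02): k1=(1.715), k2=(1.705), k3=(1.705), k4=(1.695); state += dt/6·(k1+2k2+2k3+k4)
t=0.020: state=(3.794)
t=0.040: state=(3.828)
t=0.060: state=(3.861)
continuing one RK4 step at a time; state shown every 25 steps (Δt=0.5):
t=0.500: state=(4.479)
t=1.000: state=(4.924)
t=1.500: state=(5.167)
t=2.000: state=(5.290)
t=2.500: state=(5.351)
t=3.000: state=(5.380)
t=3.500: state=(5.394)
t=4.000: state=(5.400)
t=4.500: state=(5.403)
t=5.000: state=(5.405)
t=5.500: state=(5.405)
t=6.000: state=(5.406)
t=6.500: state=(5.406)
t=7.000: state=(5.406)
t=7.500: state=(5.406)
t=7.780: state=(5.406)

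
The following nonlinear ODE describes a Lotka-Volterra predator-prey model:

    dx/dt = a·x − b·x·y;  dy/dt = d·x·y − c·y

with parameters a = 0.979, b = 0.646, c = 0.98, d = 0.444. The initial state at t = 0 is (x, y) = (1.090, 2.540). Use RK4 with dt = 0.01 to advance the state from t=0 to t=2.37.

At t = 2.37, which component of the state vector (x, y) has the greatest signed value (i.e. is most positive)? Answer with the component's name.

largest component: x

t=0.000: state=(1.090, 2.540)
step 1 (dt=0.01): k1=(-0.721, -1.260), k2=(-0.715, -1.261), k3=(-0.715, -1.261), k4=(-0.708, -1.262); state += dt/6·(k1+2k2+2k3+k4)
t=0.010: state=(1.083, 2.527)
t=0.020: state=(1.076, 2.515)
t=0.030: state=(1.069, 2.502)
continuing one RK4 step at a time; state shown every 10 steps (Δt=0.1):
t=0.100: state=(1.024, 2.413)
t=0.200: state=(0.971, 2.287)
t=0.300: state=(0.927, 2.163)
t=0.400: state=(0.893, 2.042)
t=0.500: state=(0.866, 1.925)
t=0.600: state=(0.847, 1.813)
t=0.700: state=(0.833, 1.706)
t=0.800: state=(0.826, 1.605)
t=0.900: state=(0.824, 1.509)
t=1.000: state=(0.827, 1.419)
t=1.100: state=(0.834, 1.335)
t=1.200: state=(0.846, 1.256)
t=1.300: state=(0.862, 1.183)
t=1.400: state=(0.883, 1.115)
t=1.500: state=(0.908, 1.052)
t=1.600: state=(0.937, 0.994)
t=1.700: state=(0.971, 0.940)
t=1.800: state=(1.010, 0.890)
t=1.900: state=(1.053, 0.845)
t=2.000: state=(1.101, 0.804)
t=2.100: state=(1.154, 0.766)
t=2.200: state=(1.213, 0.732)
t=2.300: state=(1.277, 0.701)
t=2.370: state=(1.325, 0.682)
compare at T: x=1.325, y=0.682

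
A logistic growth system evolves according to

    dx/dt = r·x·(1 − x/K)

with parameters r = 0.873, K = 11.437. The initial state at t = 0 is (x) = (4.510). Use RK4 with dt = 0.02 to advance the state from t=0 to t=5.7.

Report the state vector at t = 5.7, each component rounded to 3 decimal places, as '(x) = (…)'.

(x) = (11.317)

t=0.000: state=(4.510)
step 1 (dt=0.02): k1=(2.385), k2=(2.389), k3=(2.389), k4=(2.393); state += dt/6·(k1+2k2+2k3+k4)
t=0.020: state=(4.558)
t=0.040: state=(4.606)
t=0.060: state=(4.654)
continuing one RK4 step at a time; state shown every 10 steps (Δt=0.2):
t=0.200: state=(4.995)
t=0.400: state=(5.490)
t=0.600: state=(5.989)
t=0.800: state=(6.484)
t=1.000: state=(6.967)
t=1.200: state=(7.433)
t=1.400: state=(7.874)
t=1.600: state=(8.288)
t=1.800: state=(8.670)
t=2.000: state=(9.020)
t=2.200: state=(9.336)
t=2.400: state=(9.619)
t=2.600: state=(9.870)
t=2.800: state=(10.092)
t=3.000: state=(10.286)
t=3.200: state=(10.454)
t=3.400: state=(10.600)
t=3.600: state=(10.726)
t=3.800: state=(10.834)
t=4.000: state=(10.926)
t=4.200: state=(11.005)
t=4.400: state=(11.072)
t=4.600: state=(11.129)
t=4.800: state=(11.177)
t=5.000: state=(11.218)
t=5.200: state=(11.252)
t=5.400: state=(11.282)
t=5.600: state=(11.306)
t=5.700: state=(11.317)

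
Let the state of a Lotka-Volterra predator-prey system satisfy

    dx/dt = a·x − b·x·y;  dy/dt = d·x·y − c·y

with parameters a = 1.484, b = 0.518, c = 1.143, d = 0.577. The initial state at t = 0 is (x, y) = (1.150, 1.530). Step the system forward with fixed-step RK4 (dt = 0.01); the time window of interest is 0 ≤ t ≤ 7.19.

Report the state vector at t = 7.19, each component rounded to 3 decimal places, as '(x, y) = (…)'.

t=0.000: state=(1.150, 1.530)
step 1 (dt=0.01): k1=(0.795, -0.734), k2=(0.800, -0.728), k3=(0.800, -0.728), k4=(0.805, -0.723); state += dt/6·(k1+2k2+2k3+k4)
t=0.010: state=(1.158, 1.523)
t=0.020: state=(1.166, 1.516)
t=0.030: state=(1.174, 1.508)
continuing one RK4 step at a time; state shown every 25 steps (Δt=0.25):
t=0.250: state=(1.381, 1.379)
t=0.500: state=(1.685, 1.291)
t=0.750: state=(2.070, 1.271)
t=1.000: state=(2.538, 1.331)
t=1.250: state=(3.066, 1.497)
t=1.500: state=(3.592, 1.820)
t=1.750: state=(3.981, 2.368)
t=2.000: state=(4.037, 3.189)
t=2.250: state=(3.631, 4.189)
t=2.500: state=(2.883, 5.047)
t=2.750: state=(2.107, 5.428)
t=3.000: state=(1.519, 5.283)
t=3.250: state=(1.143, 4.800)
t=3.500: state=(0.925, 4.180)
t=3.750: state=(0.813, 3.557)
t=4.000: state=(0.771, 2.995)
t=4.250: state=(0.783, 2.516)
t=4.500: state=(0.841, 2.124)
t=4.750: state=(0.945, 1.815)
t=5.000: state=(1.101, 1.580)
t=5.250: state=(1.315, 1.412)
t=5.500: state=(1.599, 1.308)
t=5.750: state=(1.963, 1.269)
t=6.000: state=(2.409, 1.306)
t=6.250: state=(2.926, 1.441)
t=6.500: state=(3.463, 1.718)
t=6.750: state=(3.904, 2.200)
t=7.000: state=(4.065, 2.951)
t=7.190: state=(3.891, 3.683)

(x, y) = (3.891, 3.683)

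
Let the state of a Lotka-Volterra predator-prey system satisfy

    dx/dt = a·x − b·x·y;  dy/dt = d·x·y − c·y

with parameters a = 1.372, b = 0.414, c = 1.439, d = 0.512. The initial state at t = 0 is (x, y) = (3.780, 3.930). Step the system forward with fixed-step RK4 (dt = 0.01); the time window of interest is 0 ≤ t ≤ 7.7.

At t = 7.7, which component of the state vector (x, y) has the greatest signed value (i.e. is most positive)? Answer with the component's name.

t=0.000: state=(3.780, 3.930)
step 1 (dt=0.01): k1=(-0.964, 1.951), k2=(-0.978, 1.946), k3=(-0.978, 1.946), k4=(-0.992, 1.941); state += dt/6·(k1+2k2+2k3+k4)
t=0.010: state=(3.770, 3.949)
t=0.020: state=(3.760, 3.969)
t=0.030: state=(3.750, 3.988)
continuing one RK4 step at a time; state shown every 25 steps (Δt=0.25):
t=0.250: state=(3.464, 4.366)
t=0.500: state=(3.059, 4.628)
t=0.750: state=(2.661, 4.654)
t=1.000: state=(2.335, 4.467)
t=1.250: state=(2.106, 4.138)
t=1.500: state=(1.973, 3.745)
t=1.750: state=(1.926, 3.352)
t=2.000: state=(1.955, 2.996)
t=2.250: state=(2.053, 2.700)
t=2.500: state=(2.214, 2.475)
t=2.750: state=(2.436, 2.324)
t=3.000: state=(2.711, 2.253)
t=3.250: state=(3.025, 2.269)
t=3.500: state=(3.354, 2.382)
t=3.750: state=(3.655, 2.605)
t=4.000: state=(3.868, 2.946)
t=4.250: state=(3.930, 3.393)
t=4.500: state=(3.799, 3.891)
t=4.750: state=(3.494, 4.336)
t=5.000: state=(3.092, 4.615)
t=5.250: state=(2.691, 4.661)
t=5.500: state=(2.358, 4.489)
t=5.750: state=(2.121, 4.168)
t=6.000: state=(1.980, 3.778)
t=6.250: state=(1.927, 3.382)
t=6.500: state=(1.950, 3.023)
t=6.750: state=(2.042, 2.722)
t=7.000: state=(2.199, 2.490)
t=7.250: state=(2.416, 2.333)
t=7.500: state=(2.687, 2.256)
t=7.700: state=(2.934, 2.256)
compare at T: x=2.934, y=2.256

largest component: x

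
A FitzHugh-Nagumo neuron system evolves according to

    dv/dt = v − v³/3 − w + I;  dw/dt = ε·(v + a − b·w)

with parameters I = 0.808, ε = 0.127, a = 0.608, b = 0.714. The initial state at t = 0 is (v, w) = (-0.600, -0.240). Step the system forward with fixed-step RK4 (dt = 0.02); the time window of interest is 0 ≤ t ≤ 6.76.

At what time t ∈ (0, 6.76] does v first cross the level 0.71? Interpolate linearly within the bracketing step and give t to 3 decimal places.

t = 1.393

t=0.000: state=(-0.600, -0.240)
step 1 (dt=0.02): k1=(0.520, 0.023), k2=(0.523, 0.023), k3=(0.523, 0.023), k4=(0.526, 0.024); state += dt/6·(k1+2k2+2k3+k4)
t=0.020: state=(-0.590, -0.240)
t=0.040: state=(-0.579, -0.239)
t=0.060: state=(-0.568, -0.239)
continuing one RK4 step at a time; state shown every 25 steps (Δt=0.5):
t=0.500: state=(-0.290, -0.220)
t=1.000: state=(0.178, -0.177)
t=1.380: state=(0.690, -0.122)
next step: t=1.400: state=(0.721, -0.118) — v has crossed 0.71
linear interpolation between t=1.380 (0.69032) and t=1.400 (0.72065) → t≈1.393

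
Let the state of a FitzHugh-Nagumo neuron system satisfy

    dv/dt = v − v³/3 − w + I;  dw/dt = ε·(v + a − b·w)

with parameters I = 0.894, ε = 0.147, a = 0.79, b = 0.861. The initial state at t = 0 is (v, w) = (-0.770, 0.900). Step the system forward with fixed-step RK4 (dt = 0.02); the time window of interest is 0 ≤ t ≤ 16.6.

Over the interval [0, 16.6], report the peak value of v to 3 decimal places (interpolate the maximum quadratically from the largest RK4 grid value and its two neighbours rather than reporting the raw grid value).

t=0.000: state=(-0.770, 0.900)
step 1 (dt=0.02): k1=(-0.624, -0.111), k2=(-0.625, -0.112), k3=(-0.625, -0.112), k4=(-0.627, -0.113); state += dt/6·(k1+2k2+2k3+k4)
t=0.020: state=(-0.783, 0.898)
t=0.040: state=(-0.795, 0.895)
t=0.060: state=(-0.808, 0.893)
continuing one RK4 step at a time; state shown every 50 steps (Δt=1):
t=1.000: state=(-1.339, 0.753)
t=2.000: state=(-1.523, 0.570)
t=3.000: state=(-1.477, 0.403)
t=4.000: state=(-1.373, 0.268)
t=5.000: state=(-1.249, 0.164)
t=6.000: state=(-1.110, 0.091)
t=7.000: state=(-0.946, 0.047)
t=8.000: state=(-0.730, 0.034)
t=9.000: state=(-0.384, 0.060)
t=10.000: state=(0.341, 0.153)
t=11.000: state=(1.527, 0.377)
t=12.000: state=(1.835, 0.684)
t=13.000: state=(1.754, 0.960)
t=14.000: state=(1.637, 1.189)
t=15.000: state=(1.515, 1.374)
t=16.000: state=(1.388, 1.520)
t=16.600: state=(1.309, 1.591)
largest grid value and its neighbours: v(11.940)=1.83483, v(11.960)=1.83485, v(11.980)=1.83476
parabola through these three points peaks at t≈11.953 with v≈1.83486

max v = 1.835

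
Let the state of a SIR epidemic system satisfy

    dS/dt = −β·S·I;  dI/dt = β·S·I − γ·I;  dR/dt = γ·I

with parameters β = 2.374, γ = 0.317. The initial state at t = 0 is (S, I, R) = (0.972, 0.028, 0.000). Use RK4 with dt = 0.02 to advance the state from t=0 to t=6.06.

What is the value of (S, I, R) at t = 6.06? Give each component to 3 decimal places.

(S, I, R) = (0.004, 0.265, 0.731)

t=0.000: state=(0.972, 0.028, 0.000)
step 1 (dt=0.02): k1=(-0.065, 0.056, 0.009), k2=(-0.066, 0.057, 0.009), k3=(-0.066, 0.057, 0.009), k4=(-0.067, 0.058, 0.009); state += dt/6·(k1+2k2+2k3+k4)
t=0.020: state=(0.971, 0.029, 0.000)
t=0.040: state=(0.969, 0.030, 0.000)
t=0.060: state=(0.968, 0.032, 0.001)
continuing one RK4 step at a time; state shown every 10 steps (Δt=0.2):
t=0.200: state=(0.956, 0.042, 0.002)
t=0.400: state=(0.934, 0.061, 0.005)
t=0.600: state=(0.901, 0.089, 0.010)
t=0.800: state=(0.857, 0.126, 0.017)
t=1.000: state=(0.798, 0.176, 0.026)
t=1.200: state=(0.724, 0.237, 0.039)
t=1.400: state=(0.636, 0.307, 0.057)
t=1.600: state=(0.540, 0.381, 0.078)
t=1.800: state=(0.443, 0.452, 0.105)
t=2.000: state=(0.352, 0.512, 0.136)
t=2.200: state=(0.273, 0.557, 0.170)
t=2.400: state=(0.208, 0.586, 0.206)
t=2.600: state=(0.157, 0.600, 0.244)
t=2.800: state=(0.118, 0.600, 0.282)
t=3.000: state=(0.089, 0.592, 0.319)
t=3.200: state=(0.067, 0.576, 0.356)
t=3.400: state=(0.051, 0.556, 0.392)
t=3.600: state=(0.040, 0.533, 0.427)
t=3.800: state=(0.031, 0.509, 0.460)
t=4.000: state=(0.024, 0.484, 0.491)
t=4.200: state=(0.020, 0.459, 0.521)
t=4.400: state=(0.016, 0.434, 0.550)
t=4.600: state=(0.013, 0.411, 0.576)
t=4.800: state=(0.011, 0.387, 0.602)
t=5.000: state=(0.009, 0.365, 0.626)
t=5.200: state=(0.008, 0.344, 0.648)
t=5.400: state=(0.006, 0.324, 0.669)
t=5.600: state=(0.006, 0.305, 0.689)
t=5.800: state=(0.005, 0.287, 0.708)
t=6.000: state=(0.004, 0.270, 0.726)
t=6.060: state=(0.004, 0.265, 0.731)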